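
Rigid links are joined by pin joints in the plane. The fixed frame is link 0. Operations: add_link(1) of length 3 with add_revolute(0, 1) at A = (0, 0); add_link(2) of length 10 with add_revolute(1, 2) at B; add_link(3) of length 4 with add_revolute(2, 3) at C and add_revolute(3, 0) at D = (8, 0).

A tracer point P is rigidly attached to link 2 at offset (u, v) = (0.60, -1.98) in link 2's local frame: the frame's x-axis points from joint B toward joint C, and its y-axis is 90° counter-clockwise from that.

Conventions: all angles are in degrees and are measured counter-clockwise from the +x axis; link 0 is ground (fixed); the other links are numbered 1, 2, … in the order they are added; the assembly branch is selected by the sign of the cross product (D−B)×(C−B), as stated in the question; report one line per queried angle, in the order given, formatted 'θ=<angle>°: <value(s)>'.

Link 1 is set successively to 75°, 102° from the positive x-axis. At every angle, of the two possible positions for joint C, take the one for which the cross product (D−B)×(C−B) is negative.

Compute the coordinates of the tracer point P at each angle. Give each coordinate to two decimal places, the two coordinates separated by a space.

A=(0,0), D=(8.00,0)
θ=75°: B = A + 3.00·(cos75°, sin75°) = (0.7765, 2.8978)
θ=75°: |BD| = 7.7831
θ=75°: circle(B,10.00) ∩ circle(D,4.00): a=9.2879, h=3.7062
θ=75°:   candidates: C₊=(10.7764,2.8795) cross=28.846; C₋=(8.0167,-4.0000) cross=-28.846
θ=75°:   branch - wants cross < 0 → take C=(8.0167,-4.0000) (cross=-28.846)
θ=75°: ex = (C−B)/|BC| = (0.7240,-0.6898); ey = (0.6898,0.7240)
θ=75°: P = B + 0.60·ex + -1.98·ey = (-0.1549,1.0503)
θ=102°: B = A + 3.00·(cos102°, sin102°) = (-0.6237, 2.9344)
θ=102°: |BD| = 9.1093
θ=102°: circle(B,10.00) ∩ circle(D,4.00): a=9.1653, h=3.9996
θ=102°:   candidates: C₊=(9.3414,3.7684) cross=36.434; C₋=(6.7646,-3.8044) cross=-36.434
θ=102°:   branch - wants cross < 0 → take C=(6.7646,-3.8044) (cross=-36.434)
θ=102°: ex = (C−B)/|BC| = (0.7388,-0.6739); ey = (0.6739,0.7388)
θ=102°: P = B + 0.60·ex + -1.98·ey = (-1.5147,1.0672)

θ=75°: -0.15 1.05
θ=102°: -1.51 1.07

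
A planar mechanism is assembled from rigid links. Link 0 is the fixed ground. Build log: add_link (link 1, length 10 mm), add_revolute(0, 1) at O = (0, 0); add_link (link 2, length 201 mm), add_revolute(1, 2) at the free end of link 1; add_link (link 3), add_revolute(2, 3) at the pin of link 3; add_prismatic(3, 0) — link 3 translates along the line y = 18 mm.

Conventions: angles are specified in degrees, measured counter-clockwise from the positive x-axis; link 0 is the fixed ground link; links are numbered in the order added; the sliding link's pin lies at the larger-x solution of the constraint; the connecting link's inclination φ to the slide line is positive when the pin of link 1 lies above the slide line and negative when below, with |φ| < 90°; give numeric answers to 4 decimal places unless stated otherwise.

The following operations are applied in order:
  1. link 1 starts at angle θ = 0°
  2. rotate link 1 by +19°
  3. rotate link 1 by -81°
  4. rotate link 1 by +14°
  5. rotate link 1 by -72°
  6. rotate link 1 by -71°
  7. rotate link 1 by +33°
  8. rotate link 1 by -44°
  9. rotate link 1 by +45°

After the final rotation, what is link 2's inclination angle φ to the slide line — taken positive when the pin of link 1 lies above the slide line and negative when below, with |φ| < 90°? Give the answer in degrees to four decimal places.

geometry: r = 10 mm, L = 201 mm, e = 18 mm; θ starts at 0°
rotate link 1 by +19°: θ ← 0° +19° = 19°
rotate link 1 by -81°: θ ← 19° -81° = -62°
rotate link 1 by +14°: θ ← -62° +14° = -48°
rotate link 1 by -72°: θ ← -48° -72° = -120°
rotate link 1 by -71°: θ ← -120° -71° = -191°
rotate link 1 by +33°: θ ← -191° +33° = -158°
rotate link 1 by -44°: θ ← -158° -44° = -202°
rotate link 1 by +45°: θ ← -202° +45° = -157°
h = r sin θ − e = -3.907311 − 18 = -21.907311
sin φ = h / L = -21.907311 / 201 = -0.10899160
φ = arcsin(-0.10899160) = -6.257189°

-6.2572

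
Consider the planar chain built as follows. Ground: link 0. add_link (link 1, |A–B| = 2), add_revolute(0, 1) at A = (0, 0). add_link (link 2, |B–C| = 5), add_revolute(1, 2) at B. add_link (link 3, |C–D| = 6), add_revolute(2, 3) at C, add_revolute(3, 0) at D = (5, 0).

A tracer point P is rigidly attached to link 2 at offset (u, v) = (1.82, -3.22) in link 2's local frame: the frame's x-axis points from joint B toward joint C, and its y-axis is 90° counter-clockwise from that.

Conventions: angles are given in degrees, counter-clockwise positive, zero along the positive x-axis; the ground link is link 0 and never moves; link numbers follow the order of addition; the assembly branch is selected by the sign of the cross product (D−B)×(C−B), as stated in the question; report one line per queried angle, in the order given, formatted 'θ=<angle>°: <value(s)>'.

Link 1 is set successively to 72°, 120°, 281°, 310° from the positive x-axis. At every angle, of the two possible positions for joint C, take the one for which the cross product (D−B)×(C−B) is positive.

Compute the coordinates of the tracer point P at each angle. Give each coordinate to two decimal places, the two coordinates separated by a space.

A=(0,0), D=(5.00,0)
θ=72°: B = A + 2.00·(cos72°, sin72°) = (0.6180, 1.9021)
θ=72°: |BD| = 4.7770
θ=72°: circle(B,5.00) ∩ circle(D,6.00): a=1.2371, h=4.8445
θ=72°:   candidates: C₊=(3.6819,5.8534) cross=23.142; C₋=(-0.1761,-3.0344) cross=-23.142
θ=72°:   branch + wants cross > 0 → take C=(3.6819,5.8534) (cross=23.142)
θ=72°: ex = (C−B)/|BC| = (0.6128,0.7903); ey = (-0.7903,0.6128)
θ=72°: P = B + 1.82·ex + -3.22·ey = (4.2779,1.3673)
θ=120°: B = A + 2.00·(cos120°, sin120°) = (-1.0000, 1.7321)
θ=120°: |BD| = 6.2450
θ=120°: circle(B,5.00) ∩ circle(D,6.00): a=2.2418, h=4.4693
θ=120°:   candidates: C₊=(2.3934,5.4042) cross=27.911; C₋=(-0.0857,-3.1836) cross=-27.911
θ=120°:   branch + wants cross > 0 → take C=(2.3934,5.4042) (cross=27.911)
θ=120°: ex = (C−B)/|BC| = (0.6787,0.7344); ey = (-0.7344,0.6787)
θ=120°: P = B + 1.82·ex + -3.22·ey = (2.6001,0.8834)
θ=281°: B = A + 2.00·(cos281°, sin281°) = (0.3816, -1.9633)
θ=281°: |BD| = 5.0183
θ=281°: circle(B,5.00) ∩ circle(D,6.00): a=1.4132, h=4.7961
θ=281°:   candidates: C₊=(-0.1941,3.0035) cross=24.069; C₋=(3.5585,-5.8243) cross=-24.069
θ=281°:   branch + wants cross > 0 → take C=(-0.1941,3.0035) (cross=24.069)
θ=281°: ex = (C−B)/|BC| = (-0.1152,0.9933); ey = (-0.9933,-0.1152)
θ=281°: P = B + 1.82·ex + -3.22·ey = (3.3706,0.2154)
θ=310°: B = A + 2.00·(cos310°, sin310°) = (1.2856, -1.5321)
θ=310°: |BD| = 4.0180
θ=310°: circle(B,5.00) ∩ circle(D,6.00): a=0.6402, h=4.9589
θ=310°:   candidates: C₊=(-0.0135,3.2962) cross=19.925; C₋=(3.7682,-5.8722) cross=-19.925
θ=310°:   branch + wants cross > 0 → take C=(-0.0135,3.2962) (cross=19.925)
θ=310°: ex = (C−B)/|BC| = (-0.2598,0.9657); ey = (-0.9657,-0.2598)
θ=310°: P = B + 1.82·ex + -3.22·ey = (3.9221,1.0620)

θ=72°: 4.28 1.37
θ=120°: 2.60 0.88
θ=281°: 3.37 0.22
θ=310°: 3.92 1.06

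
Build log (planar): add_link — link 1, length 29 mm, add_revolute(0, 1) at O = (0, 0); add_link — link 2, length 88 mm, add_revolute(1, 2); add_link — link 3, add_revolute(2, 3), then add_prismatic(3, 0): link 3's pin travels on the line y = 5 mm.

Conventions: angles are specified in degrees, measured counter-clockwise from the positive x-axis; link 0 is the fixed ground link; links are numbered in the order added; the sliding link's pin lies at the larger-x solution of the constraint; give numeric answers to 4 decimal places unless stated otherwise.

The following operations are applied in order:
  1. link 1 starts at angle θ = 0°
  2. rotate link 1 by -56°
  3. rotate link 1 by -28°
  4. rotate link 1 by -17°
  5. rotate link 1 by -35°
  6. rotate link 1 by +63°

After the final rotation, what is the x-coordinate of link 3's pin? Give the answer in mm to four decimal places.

geometry: r = 29 mm, L = 88 mm, e = 5 mm; θ starts at 0°
rotate link 1 by -56°: θ ← 0° -56° = -56°
rotate link 1 by -28°: θ ← -56° -28° = -84°
rotate link 1 by -17°: θ ← -84° -17° = -101°
rotate link 1 by -35°: θ ← -101° -35° = -136°
rotate link 1 by +63°: θ ← -136° +63° = -73°
crank pin P = (r cos θ, r sin θ) = (8.478779, -27.732838)
h = r sin θ − e = -27.732838 − 5 = -32.732838
x = r cos θ + √(L² − h²) = 8.478779 + 81.685747 = 90.164527

90.1645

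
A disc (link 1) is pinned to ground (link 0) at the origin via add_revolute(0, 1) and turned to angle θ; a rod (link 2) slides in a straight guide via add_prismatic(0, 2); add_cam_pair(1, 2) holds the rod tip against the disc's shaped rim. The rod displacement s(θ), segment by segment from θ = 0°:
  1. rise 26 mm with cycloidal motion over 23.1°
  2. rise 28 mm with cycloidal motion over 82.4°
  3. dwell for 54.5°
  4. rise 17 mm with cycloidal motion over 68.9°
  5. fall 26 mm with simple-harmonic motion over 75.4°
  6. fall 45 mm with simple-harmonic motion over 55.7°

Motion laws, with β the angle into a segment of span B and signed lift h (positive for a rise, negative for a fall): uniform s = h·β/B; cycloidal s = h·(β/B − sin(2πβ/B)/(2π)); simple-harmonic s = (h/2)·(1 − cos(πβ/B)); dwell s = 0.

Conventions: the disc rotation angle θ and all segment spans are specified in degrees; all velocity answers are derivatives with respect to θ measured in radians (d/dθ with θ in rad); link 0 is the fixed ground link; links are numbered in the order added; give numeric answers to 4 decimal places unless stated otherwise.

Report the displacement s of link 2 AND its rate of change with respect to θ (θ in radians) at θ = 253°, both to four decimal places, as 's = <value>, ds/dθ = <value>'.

segment 1 (0° to 23.1°, cycloidal, h = 26) is passed completely: s = 0.0000 + (26) = 26.0000
segment 2 (23.1° to 105.5°, cycloidal, h = 28) is passed completely: s = 26.0000 + (28) = 54.0000
segment 3 (105.5° to 160°, dwell): s unchanged at 54.0000
segment 4 (160° to 228.9°, cycloidal, h = 17) is passed completely: s = 54.0000 + (17) = 71.0000
θ = 253° falls in segment 5 (228.9° to 304.3°, simple-harmonic, h = -26): β = 253 − 228.9 = 24.1°, B = 75.4°; Δs = -26/2·(1 − cos(π·0.3196)) = -6.0215; s = 71.0000 − 6.0215 = 64.9785
velocity in seg [228.9°–304.3°] (simple-harmonic), θ in radians: β = 24.1° = 0.4206 rad, B = 75.4° = 1.3160 rad; ds/dθ = (πh/(2B)) sin(πβ/B) = (π·(-26)/(2·1.3160)) sin(π·0.3196) = -26.183862 mm/rad

s = 64.9785, ds/dθ = -26.1839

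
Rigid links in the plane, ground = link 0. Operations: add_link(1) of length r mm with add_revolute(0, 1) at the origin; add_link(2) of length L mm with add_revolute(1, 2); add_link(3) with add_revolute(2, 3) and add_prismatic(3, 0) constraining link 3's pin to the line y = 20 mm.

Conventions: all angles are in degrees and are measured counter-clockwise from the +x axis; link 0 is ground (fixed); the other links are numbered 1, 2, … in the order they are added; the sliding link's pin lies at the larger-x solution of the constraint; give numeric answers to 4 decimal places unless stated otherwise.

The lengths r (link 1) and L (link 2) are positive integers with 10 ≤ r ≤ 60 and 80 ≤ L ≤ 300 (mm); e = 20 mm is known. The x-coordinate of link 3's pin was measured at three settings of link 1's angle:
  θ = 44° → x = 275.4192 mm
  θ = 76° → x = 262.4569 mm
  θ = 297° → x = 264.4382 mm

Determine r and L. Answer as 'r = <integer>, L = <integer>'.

constraint per measurement: (x − r cos θ)² + (r sin θ − e)² = L²
subtracting the θ₁ and θ₂ equations cancels the r² and L² terms:
r = (x₁² − x₂²) / (2[(x₁cos θ₁ + e sin θ₁) − (x₂cos θ₂ + e sin θ₂)]) = 27.0000 → r = 27
L² = (x₁ − r cos θ₁)² + (r sin θ₁ − e)² = 65536.0251 → L = 256.0000 → L = 256
check at θ₃=297°: x = 264.4382 (printed 264.4382) ✓

r = 27, L = 256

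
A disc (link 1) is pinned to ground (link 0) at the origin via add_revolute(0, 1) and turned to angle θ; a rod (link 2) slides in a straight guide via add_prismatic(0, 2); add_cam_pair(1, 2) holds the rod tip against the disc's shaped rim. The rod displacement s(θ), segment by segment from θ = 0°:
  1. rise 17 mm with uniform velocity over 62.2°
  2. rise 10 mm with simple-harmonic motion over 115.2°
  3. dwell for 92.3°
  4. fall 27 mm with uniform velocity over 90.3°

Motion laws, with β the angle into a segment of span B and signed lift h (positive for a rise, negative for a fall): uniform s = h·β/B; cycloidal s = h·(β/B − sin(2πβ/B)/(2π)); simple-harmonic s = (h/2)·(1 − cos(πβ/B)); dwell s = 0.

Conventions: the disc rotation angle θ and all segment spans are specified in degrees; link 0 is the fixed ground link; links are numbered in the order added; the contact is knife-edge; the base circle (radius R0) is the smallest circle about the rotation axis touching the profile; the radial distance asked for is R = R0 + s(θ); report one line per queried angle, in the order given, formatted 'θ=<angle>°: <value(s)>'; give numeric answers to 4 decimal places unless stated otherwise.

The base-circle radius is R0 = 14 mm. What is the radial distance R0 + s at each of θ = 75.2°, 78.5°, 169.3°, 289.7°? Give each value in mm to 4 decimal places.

segment 1 (0° to 62.2°, uniform, h = 17) is passed completely: s = 0.0000 + (17) = 17.0000
θ = 75.2° falls in segment 2 (62.2° to 177.4°, simple-harmonic, h = 10): β = 75.2 − 62.2 = 13°, B = 115.2°; Δs = 10/2·(1 − cos(π·0.1128)) = 0.3109; s = 17.0000 + 0.3109 = 17.3109
θ = 78.5° falls in segment 2 (62.2° to 177.4°, simple-harmonic, h = 10): β = 78.5 − 62.2 = 16.3°, B = 115.2°; Δs = 10/2·(1 − cos(π·0.1415)) = 0.4859; s = 17.0000 + 0.4859 = 17.4859
θ = 169.3° falls in segment 2 (62.2° to 177.4°, simple-harmonic, h = 10): β = 169.3 − 62.2 = 107.1°, B = 115.2°; Δs = 10/2·(1 − cos(π·0.9297)) = 9.8785; s = 17.0000 + 9.8785 = 26.8785
segment 2 (62.2° to 177.4°, simple-harmonic, h = 10) is passed completely: s = 17.0000 + (10) = 27.0000
segment 3 (177.4° to 269.7°, dwell): s unchanged at 27.0000
θ = 289.7° falls in segment 4 (269.7° to 360°, uniform, h = -27): β = 289.7 − 269.7 = 20°, B = 90.3°; Δs = -27·20/90.3 = -5.9801; s = 27.0000 − 5.9801 = 21.0199
θ=75.2°: R = R0 + s = 14 + 17.3109 = 31.3109
θ=78.5°: R = R0 + s = 14 + 17.4859 = 31.4859
θ=169.3°: R = R0 + s = 14 + 26.8785 = 40.8785
θ=289.7°: R = R0 + s = 14 + 21.0199 = 35.0199

θ=75.2°: 31.3109
θ=78.5°: 31.4859
θ=169.3°: 40.8785
θ=289.7°: 35.0199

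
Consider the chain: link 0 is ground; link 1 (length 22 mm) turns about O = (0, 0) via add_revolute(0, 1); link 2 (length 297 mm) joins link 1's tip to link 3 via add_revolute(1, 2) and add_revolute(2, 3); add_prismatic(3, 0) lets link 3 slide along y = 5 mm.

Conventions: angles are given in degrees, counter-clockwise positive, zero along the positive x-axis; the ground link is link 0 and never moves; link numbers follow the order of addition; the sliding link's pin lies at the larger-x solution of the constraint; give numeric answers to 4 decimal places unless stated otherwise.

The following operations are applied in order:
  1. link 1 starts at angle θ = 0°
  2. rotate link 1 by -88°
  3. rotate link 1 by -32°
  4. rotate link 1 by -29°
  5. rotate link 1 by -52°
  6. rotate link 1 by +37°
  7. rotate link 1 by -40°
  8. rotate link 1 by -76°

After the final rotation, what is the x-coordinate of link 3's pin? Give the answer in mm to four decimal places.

geometry: r = 22 mm, L = 297 mm, e = 5 mm; θ starts at 0°
rotate link 1 by -88°: θ ← 0° -88° = -88°
rotate link 1 by -32°: θ ← -88° -32° = -120°
rotate link 1 by -29°: θ ← -120° -29° = -149°
rotate link 1 by -52°: θ ← -149° -52° = -201°
rotate link 1 by +37°: θ ← -201° +37° = -164°
rotate link 1 by -40°: θ ← -164° -40° = -204°
rotate link 1 by -76°: θ ← -204° -76° = -280°
crank pin P = (r cos θ, r sin θ) = (3.820260, 21.665771)
h = r sin θ − e = 21.665771 − 5 = 16.665771
x = r cos θ + √(L² − h²) = 3.820260 + 296.532042 = 300.352302

300.3523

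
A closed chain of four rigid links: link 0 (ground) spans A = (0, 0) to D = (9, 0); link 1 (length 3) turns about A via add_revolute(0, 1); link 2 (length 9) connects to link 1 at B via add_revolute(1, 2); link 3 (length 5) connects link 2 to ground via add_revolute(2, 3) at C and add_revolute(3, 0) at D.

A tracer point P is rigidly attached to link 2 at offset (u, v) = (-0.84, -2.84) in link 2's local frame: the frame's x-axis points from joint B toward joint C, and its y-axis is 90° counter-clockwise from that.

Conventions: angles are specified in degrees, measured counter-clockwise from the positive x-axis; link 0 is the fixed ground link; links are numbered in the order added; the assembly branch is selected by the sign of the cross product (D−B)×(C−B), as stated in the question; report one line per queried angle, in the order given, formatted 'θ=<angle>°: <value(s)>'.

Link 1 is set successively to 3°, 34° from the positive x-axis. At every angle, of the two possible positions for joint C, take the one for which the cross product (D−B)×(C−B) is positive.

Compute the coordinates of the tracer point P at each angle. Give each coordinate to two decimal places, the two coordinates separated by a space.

A=(0,0), D=(9.00,0)
θ=3°: B = A + 3.00·(cos3°, sin3°) = (2.9959, 0.1570)
θ=3°: |BD| = 6.0062
θ=3°: circle(B,9.00) ∩ circle(D,5.00): a=7.6650, h=4.7168
θ=3°:   candidates: C₊=(10.7815,4.6718) cross=28.330; C₋=(10.5349,-4.7586) cross=-28.330
θ=3°:   branch + wants cross > 0 → take C=(10.7815,4.6718) (cross=28.330)
θ=3°: ex = (C−B)/|BC| = (0.8651,0.5016); ey = (-0.5016,0.8651)
θ=3°: P = B + -0.84·ex + -2.84·ey = (3.6939,-2.7212)
θ=34°: B = A + 3.00·(cos34°, sin34°) = (2.4871, 1.6776)
θ=34°: |BD| = 6.7255
θ=34°: circle(B,9.00) ∩ circle(D,5.00): a=7.5260, h=4.9355
θ=34°:   candidates: C₊=(11.0063,4.5798) cross=33.194; C₋=(8.5441,-4.9792) cross=-33.194
θ=34°:   branch + wants cross > 0 → take C=(11.0063,4.5798) (cross=33.194)
θ=34°: ex = (C−B)/|BC| = (0.9466,0.3225); ey = (-0.3225,0.9466)
θ=34°: P = B + -0.84·ex + -2.84·ey = (2.6078,-1.2816)

θ=3°: 3.69 -2.72
θ=34°: 2.61 -1.28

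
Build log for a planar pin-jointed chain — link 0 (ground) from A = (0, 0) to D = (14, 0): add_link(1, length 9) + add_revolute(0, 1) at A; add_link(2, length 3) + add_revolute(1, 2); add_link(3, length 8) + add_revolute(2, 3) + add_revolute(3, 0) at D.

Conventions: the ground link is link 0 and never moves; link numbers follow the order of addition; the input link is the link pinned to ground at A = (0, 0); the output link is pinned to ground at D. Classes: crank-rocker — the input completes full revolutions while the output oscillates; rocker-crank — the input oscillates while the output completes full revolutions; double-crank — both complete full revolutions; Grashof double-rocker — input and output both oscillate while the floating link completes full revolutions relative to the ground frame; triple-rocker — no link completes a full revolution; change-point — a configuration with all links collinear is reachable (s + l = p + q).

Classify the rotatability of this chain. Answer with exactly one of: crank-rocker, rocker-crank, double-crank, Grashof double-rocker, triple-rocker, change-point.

lengths: ground=14, input=9, coupler=3, output=8
sorted: s=3 (shortest), l=14 (longest), p+q=17
s + l = 17 vs p + q = 17
s + l = p + q → change-point (collinear configuration reachable)

change-point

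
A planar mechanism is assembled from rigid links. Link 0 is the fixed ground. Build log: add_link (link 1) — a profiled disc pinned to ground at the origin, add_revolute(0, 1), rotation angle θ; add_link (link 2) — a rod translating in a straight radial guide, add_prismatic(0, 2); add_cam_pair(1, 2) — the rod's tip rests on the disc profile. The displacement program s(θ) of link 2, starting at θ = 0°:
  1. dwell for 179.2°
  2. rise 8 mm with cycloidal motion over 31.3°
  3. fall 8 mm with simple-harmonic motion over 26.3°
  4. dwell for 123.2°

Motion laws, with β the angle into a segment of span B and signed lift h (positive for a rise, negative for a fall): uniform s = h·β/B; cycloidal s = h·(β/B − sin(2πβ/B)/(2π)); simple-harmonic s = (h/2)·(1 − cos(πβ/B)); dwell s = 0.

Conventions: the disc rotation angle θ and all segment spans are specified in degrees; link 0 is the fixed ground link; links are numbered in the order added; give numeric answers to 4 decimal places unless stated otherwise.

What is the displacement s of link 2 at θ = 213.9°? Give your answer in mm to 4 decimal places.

seg 1 [0°–179.2°] dwell: s stays 0.0000
seg 2 [179.2°–210.5°] cycloidal, h=8: full span → s += 8 → s = 8.0000
seg 3 [210.5°–236.8°] simple-harmonic, h=-8: θ=213.9° here. β=3.4, B=26.3. -8/2·(1 − cos(π·0.1293)) = -0.3254 → s = 7.6746

7.6746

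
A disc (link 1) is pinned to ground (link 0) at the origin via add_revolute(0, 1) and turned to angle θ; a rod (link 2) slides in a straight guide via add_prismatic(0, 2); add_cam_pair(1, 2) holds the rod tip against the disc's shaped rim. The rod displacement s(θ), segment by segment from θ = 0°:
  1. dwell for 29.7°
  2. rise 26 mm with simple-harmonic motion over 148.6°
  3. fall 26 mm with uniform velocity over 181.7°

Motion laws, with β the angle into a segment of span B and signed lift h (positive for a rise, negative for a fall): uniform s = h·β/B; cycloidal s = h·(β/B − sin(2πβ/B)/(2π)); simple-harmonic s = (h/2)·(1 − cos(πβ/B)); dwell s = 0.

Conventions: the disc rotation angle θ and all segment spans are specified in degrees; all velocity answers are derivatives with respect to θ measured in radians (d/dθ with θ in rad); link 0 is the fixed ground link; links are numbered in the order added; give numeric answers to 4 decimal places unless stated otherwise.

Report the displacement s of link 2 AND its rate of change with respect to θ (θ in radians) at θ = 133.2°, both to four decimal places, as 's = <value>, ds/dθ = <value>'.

segment 1 (0° to 29.7°, dwell): s unchanged at 0.0000
θ = 133.2° falls in segment 2 (29.7° to 178.3°, simple-harmonic, h = 26): β = 133.2 − 29.7 = 103.5°, B = 148.6°; Δs = 26/2·(1 − cos(π·0.6965)) = 20.5251; s = 0.0000 + 20.5251 = 20.5251
velocity in seg [29.7°–178.3°] (simple-harmonic), θ in radians: β = 103.5° = 1.8064 rad, B = 148.6° = 2.5936 rad; ds/dθ = (πh/(2B)) sin(πβ/B) = (π·26/(2·2.5936)) sin(π·0.6965) = 12.840550 mm/rad

s = 20.5251, ds/dθ = 12.8405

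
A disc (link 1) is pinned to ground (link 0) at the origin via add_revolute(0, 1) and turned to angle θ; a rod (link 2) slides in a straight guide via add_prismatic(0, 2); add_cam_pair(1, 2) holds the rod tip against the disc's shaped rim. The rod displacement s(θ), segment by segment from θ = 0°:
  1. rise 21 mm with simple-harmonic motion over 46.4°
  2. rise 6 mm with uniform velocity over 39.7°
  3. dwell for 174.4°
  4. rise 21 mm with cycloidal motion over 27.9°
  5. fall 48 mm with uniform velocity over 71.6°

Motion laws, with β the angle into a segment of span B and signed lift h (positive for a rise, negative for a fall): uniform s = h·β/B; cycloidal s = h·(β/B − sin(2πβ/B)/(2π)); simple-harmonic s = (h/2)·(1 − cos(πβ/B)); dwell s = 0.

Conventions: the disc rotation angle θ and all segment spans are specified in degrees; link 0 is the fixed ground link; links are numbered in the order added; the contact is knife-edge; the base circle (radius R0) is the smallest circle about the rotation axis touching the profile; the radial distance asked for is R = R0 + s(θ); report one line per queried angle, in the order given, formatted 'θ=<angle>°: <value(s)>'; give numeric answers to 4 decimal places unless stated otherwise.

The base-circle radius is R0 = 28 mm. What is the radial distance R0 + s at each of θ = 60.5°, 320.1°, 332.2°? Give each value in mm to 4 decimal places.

segment 1 (0° to 46.4°, simple-harmonic, h = 21) is passed completely: s = 0.0000 + (21) = 21.0000
θ = 60.5° falls in segment 2 (46.4° to 86.1°, uniform, h = 6): β = 60.5 − 46.4 = 14.1°, B = 39.7°; Δs = 6·14.1/39.7 = 2.1310; s = 21.0000 + 2.1310 = 23.1310
segment 2 (46.4° to 86.1°, uniform, h = 6) is passed completely: s = 21.0000 + (6) = 27.0000
segment 3 (86.1° to 260.5°, dwell): s unchanged at 27.0000
segment 4 (260.5° to 288.4°, cycloidal, h = 21) is passed completely: s = 27.0000 + (21) = 48.0000
θ = 320.1° falls in segment 5 (288.4° to 360°, uniform, h = -48): β = 320.1 − 288.4 = 31.7°, B = 71.6°; Δs = -48·31.7/71.6 = -21.2514; s = 48.0000 − 21.2514 = 26.7486
θ = 332.2° falls in segment 5 (288.4° to 360°, uniform, h = -48): β = 332.2 − 288.4 = 43.8°, B = 71.6°; Δs = -48·43.8/71.6 = -29.3631; s = 48.0000 − 29.3631 = 18.6369
θ=60.5°: R = R0 + s = 28 + 23.1310 = 51.1310
θ=320.1°: R = R0 + s = 28 + 26.7486 = 54.7486
θ=332.2°: R = R0 + s = 28 + 18.6369 = 46.6369

θ=60.5°: 51.1310
θ=320.1°: 54.7486
θ=332.2°: 46.6369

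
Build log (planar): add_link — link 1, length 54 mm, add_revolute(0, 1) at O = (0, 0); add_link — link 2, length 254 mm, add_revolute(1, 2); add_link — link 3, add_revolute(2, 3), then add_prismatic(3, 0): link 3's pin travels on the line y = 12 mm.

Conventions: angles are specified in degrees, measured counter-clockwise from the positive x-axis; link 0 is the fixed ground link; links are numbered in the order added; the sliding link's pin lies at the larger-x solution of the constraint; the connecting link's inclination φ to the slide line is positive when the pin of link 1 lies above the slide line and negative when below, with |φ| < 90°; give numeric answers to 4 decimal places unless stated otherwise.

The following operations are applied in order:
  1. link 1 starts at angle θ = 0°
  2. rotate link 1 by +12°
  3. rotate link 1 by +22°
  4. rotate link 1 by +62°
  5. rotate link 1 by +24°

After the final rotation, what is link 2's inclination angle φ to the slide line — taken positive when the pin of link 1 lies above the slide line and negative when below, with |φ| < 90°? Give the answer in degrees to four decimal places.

geometry: r = 54 mm, L = 254 mm, e = 12 mm; θ starts at 0°
rotate link 1 by +12°: θ ← 0° +12° = 12°
rotate link 1 by +22°: θ ← 12° +22° = 34°
rotate link 1 by +62°: θ ← 34° +62° = 96°
rotate link 1 by +24°: θ ← 96° +24° = 120°
h = r sin θ − e = 46.765372 − 12 = 34.765372
sin φ = h / L = 34.765372 / 254 = 0.13687154
φ = arcsin(0.13687154) = 7.866856°

7.8669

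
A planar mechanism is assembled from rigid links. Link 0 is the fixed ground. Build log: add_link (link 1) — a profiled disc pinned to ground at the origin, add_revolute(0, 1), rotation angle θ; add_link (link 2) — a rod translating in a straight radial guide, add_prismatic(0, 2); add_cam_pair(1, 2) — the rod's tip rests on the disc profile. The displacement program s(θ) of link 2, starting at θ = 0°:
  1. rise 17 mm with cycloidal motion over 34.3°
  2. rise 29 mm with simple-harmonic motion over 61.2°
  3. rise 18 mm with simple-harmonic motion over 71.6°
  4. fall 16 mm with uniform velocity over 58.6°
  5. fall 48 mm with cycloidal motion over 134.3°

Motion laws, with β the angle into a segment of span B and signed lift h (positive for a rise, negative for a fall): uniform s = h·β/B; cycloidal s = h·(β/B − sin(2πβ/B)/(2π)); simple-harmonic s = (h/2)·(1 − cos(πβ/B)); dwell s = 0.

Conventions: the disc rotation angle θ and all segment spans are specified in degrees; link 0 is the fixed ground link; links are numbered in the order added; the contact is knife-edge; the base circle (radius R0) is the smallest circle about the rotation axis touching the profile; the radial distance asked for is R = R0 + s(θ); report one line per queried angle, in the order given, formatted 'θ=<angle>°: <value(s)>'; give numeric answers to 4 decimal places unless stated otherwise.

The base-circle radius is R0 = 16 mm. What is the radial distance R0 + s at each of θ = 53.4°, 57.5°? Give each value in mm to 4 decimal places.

seg 1 [0°–34.3°] cycloidal, h=17: full span → s += 17 → s = 17.0000
seg 2 [34.3°–95.5°] simple-harmonic, h=29: θ=53.4° here. β=19.1, B=61.2. 29/2·(1 − cos(π·0.3121)) = 6.4288 → s = 23.4288
seg 2 [34.3°–95.5°] simple-harmonic, h=29: θ=57.5° here. β=23.2, B=61.2. 29/2·(1 − cos(π·0.3791)) = 9.1235 → s = 26.1235
θ=53.4°: R = R0 + s = 16 + 23.4288 = 39.4288
θ=57.5°: R = R0 + s = 16 + 26.1235 = 42.1235

θ=53.4°: 39.4288
θ=57.5°: 42.1235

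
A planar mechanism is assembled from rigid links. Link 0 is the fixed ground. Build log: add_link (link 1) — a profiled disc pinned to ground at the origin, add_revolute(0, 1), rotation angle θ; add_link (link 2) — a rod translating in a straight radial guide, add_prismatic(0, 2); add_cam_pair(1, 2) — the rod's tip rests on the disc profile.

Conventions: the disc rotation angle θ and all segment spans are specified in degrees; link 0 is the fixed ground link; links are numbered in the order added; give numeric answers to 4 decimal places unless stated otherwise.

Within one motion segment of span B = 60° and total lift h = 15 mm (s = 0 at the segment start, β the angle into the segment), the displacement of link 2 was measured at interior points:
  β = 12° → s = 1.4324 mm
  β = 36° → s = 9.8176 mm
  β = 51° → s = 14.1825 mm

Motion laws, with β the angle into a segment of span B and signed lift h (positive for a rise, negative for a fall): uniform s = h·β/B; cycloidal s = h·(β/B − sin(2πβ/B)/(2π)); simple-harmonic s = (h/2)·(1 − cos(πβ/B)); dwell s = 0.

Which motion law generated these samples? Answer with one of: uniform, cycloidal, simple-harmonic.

candidates at β/B = r: uniform s = h·r (linear in β); cycloidal s = h·(r − sin(2πr)/(2π)); simple-harmonic s = (h/2)(1 − cos(πr))
β=12°: printed 1.4324 | uniform 3.0000, cycloidal 0.7295, simple-harmonic 1.4324
β=36°: printed 9.8176 | uniform 9.0000, cycloidal 10.4032, simple-harmonic 9.8176
β=51°: printed 14.1825 | uniform 12.7500, cycloidal 14.6814, simple-harmonic 14.1825
only one law matches every sample → simple-harmonic

simple-harmonic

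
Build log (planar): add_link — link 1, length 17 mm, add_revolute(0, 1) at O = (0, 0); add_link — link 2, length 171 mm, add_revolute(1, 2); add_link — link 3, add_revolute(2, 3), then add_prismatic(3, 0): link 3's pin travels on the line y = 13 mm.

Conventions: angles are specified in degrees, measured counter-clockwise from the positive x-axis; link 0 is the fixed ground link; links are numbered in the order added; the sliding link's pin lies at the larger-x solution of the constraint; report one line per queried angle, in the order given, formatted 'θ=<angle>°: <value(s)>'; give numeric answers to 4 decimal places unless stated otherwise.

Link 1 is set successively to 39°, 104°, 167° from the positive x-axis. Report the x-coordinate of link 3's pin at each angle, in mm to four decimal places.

geometry: r = 17 mm, L = 171 mm, e = 13 mm
θ=39°: crank pin P = (r cos θ, r sin θ) = (13.211481, 10.698447)
θ=39°: h = r sin θ − e = 10.698447 − 13 = -2.301553
θ=39°: x = r cos θ + √(L² − h²) = 13.211481 + 170.984511 = 184.195992
θ=104°: crank pin P = (r cos θ, r sin θ) = (-4.112672, 16.495027)
θ=104°: h = r sin θ − e = 16.495027 − 13 = 3.495027
θ=104°: x = r cos θ + √(L² − h²) = -4.112672 + 170.964279 = 166.851607
θ=167°: crank pin P = (r cos θ, r sin θ) = (-16.564291, 3.824168)
θ=167°: h = r sin θ − e = 3.824168 − 13 = -9.175832
θ=167°: x = r cos θ + √(L² − h²) = -16.564291 + 170.753636 = 154.189345

θ=39°: 184.1960
θ=104°: 166.8516
θ=167°: 154.1893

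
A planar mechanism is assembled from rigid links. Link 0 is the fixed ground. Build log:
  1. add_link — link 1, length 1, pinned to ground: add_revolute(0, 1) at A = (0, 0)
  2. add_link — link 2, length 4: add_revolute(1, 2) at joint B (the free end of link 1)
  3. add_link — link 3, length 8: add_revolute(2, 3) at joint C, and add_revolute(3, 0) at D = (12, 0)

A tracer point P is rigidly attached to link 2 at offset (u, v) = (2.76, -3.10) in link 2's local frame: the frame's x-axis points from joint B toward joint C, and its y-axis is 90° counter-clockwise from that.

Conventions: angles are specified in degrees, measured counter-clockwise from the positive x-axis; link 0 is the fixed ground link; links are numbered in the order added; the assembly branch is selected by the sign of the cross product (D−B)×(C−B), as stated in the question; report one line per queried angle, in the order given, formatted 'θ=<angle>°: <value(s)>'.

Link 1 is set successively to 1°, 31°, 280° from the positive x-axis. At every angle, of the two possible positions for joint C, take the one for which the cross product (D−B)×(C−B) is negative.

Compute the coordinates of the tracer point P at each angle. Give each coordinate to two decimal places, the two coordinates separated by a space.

A=(0,0), D=(12.00,0)
θ=1°: B = A + 1.00·(cos1°, sin1°) = (0.9998, 0.0175)
θ=1°: |BD| = 11.0002
θ=1°: circle(B,4.00) ∩ circle(D,8.00): a=3.3183, h=2.2336
θ=1°:   candidates: C₊=(4.3217,2.2458) cross=24.570; C₋=(4.3146,-2.2214) cross=-24.570
θ=1°:   branch - wants cross < 0 → take C=(4.3146,-2.2214) (cross=-24.570)
θ=1°: ex = (C−B)/|BC| = (0.8287,-0.5597); ey = (0.5597,0.8287)
θ=1°: P = B + 2.76·ex + -3.10·ey = (1.5519,-4.0963)
θ=31°: B = A + 1.00·(cos31°, sin31°) = (0.8572, 0.5150)
θ=31°: |BD| = 11.1547
θ=31°: circle(B,4.00) ∩ circle(D,8.00): a=3.4258, h=2.0649
θ=31°:   candidates: C₊=(4.3747,2.4196) cross=23.033; C₋=(4.1840,-1.7058) cross=-23.033
θ=31°:   branch - wants cross < 0 → take C=(4.1840,-1.7058) (cross=-23.033)
θ=31°: ex = (C−B)/|BC| = (0.8317,-0.5552); ey = (0.5552,0.8317)
θ=31°: P = B + 2.76·ex + -3.10·ey = (1.4315,-3.5956)
θ=280°: B = A + 1.00·(cos280°, sin280°) = (0.1736, -0.9848)
θ=280°: |BD| = 11.8673
θ=280°: circle(B,4.00) ∩ circle(D,8.00): a=3.9113, h=0.8378
θ=280°:   candidates: C₊=(4.0019,0.1747) cross=9.943; C₋=(4.1410,-1.4951) cross=-9.943
θ=280°:   branch - wants cross < 0 → take C=(4.1410,-1.4951) (cross=-9.943)
θ=280°: ex = (C−B)/|BC| = (0.9918,-0.1276); ey = (0.1276,0.9918)
θ=280°: P = B + 2.76·ex + -3.10·ey = (2.5156,-4.4116)

θ=1°: 1.55 -4.10
θ=31°: 1.43 -3.60
θ=280°: 2.52 -4.41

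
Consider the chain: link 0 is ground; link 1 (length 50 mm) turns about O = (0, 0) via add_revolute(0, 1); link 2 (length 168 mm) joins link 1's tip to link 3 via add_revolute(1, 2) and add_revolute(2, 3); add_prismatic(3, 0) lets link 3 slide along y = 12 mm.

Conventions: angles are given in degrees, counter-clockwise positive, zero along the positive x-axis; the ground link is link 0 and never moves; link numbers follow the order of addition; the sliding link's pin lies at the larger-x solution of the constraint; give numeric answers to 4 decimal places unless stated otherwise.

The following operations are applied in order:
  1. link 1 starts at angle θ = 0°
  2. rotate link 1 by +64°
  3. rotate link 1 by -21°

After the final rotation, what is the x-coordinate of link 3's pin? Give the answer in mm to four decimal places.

geometry: r = 50 mm, L = 168 mm, e = 12 mm; θ starts at 0°
rotate link 1 by +64°: θ ← 0° +64° = 64°
rotate link 1 by -21°: θ ← 64° -21° = 43°
crank pin P = (r cos θ, r sin θ) = (36.567685, 34.099918)
h = r sin θ − e = 34.099918 − 12 = 22.099918
x = r cos θ + √(L² − h²) = 36.567685 + 166.540066 = 203.107751

203.1078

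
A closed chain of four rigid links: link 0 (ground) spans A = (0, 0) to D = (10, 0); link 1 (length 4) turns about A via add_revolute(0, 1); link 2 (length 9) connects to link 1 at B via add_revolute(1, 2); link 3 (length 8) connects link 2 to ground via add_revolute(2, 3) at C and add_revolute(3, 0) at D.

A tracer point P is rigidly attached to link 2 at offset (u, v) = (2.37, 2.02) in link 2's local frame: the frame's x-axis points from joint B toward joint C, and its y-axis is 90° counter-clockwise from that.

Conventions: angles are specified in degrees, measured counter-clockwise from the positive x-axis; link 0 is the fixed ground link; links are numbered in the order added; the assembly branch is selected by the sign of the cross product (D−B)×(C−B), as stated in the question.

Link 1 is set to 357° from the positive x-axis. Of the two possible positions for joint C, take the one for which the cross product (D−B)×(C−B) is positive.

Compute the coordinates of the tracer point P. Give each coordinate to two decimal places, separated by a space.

A=(0,0), D=(10.00,0)
B = A + 4.00·(cos357°, sin357°) = (3.9945, -0.2093)
|BD| = 6.0091
circle(B,9.00) ∩ circle(D,8.00): a=4.4191, h=7.8404
  candidates: C₊=(8.1378,7.7802) cross=47.114; C₋=(8.6841,-7.8910) cross=-47.114
  branch + wants cross > 0 → take C=(8.1378,7.7802) (cross=47.114)
ex = (C−B)/|BC| = (0.4604,0.8877); ey = (-0.8877,0.4604)
P = B + 2.37·ex + 2.02·ey = (3.2924,2.8245)

3.29 2.82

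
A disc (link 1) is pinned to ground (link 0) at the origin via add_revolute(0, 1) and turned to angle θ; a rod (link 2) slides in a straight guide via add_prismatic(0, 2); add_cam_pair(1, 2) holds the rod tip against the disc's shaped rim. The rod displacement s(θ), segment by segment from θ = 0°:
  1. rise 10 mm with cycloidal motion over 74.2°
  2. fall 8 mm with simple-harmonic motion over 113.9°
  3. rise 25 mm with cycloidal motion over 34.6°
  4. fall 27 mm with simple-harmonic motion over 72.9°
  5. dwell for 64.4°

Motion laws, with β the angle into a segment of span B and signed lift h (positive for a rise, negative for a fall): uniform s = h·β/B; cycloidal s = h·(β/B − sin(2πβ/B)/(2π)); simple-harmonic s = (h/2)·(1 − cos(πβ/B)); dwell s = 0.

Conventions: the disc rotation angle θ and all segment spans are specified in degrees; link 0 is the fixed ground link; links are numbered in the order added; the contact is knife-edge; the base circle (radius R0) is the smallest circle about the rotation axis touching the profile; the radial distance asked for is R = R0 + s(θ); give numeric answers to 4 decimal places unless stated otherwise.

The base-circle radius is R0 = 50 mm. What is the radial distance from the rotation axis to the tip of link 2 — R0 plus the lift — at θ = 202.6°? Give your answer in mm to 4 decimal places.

segment 1 (0° to 74.2°, cycloidal, h = 10) is passed completely: s = 0.0000 + (10) = 10.0000
segment 2 (74.2° to 188.1°, simple-harmonic, h = -8) is passed completely: s = 10.0000 + (-8) = 2.0000
θ = 202.6° falls in segment 3 (188.1° to 222.7°, cycloidal, h = 25): β = 202.6 − 188.1 = 14.5°, B = 34.6°; Δs = 25·(0.4191 − sin(2π·0.4191)/(2π)) = 8.5398; s = 2.0000 + 8.5398 = 10.5398
R = R0 + s = 50 + 10.5398 = 60.5398

60.5398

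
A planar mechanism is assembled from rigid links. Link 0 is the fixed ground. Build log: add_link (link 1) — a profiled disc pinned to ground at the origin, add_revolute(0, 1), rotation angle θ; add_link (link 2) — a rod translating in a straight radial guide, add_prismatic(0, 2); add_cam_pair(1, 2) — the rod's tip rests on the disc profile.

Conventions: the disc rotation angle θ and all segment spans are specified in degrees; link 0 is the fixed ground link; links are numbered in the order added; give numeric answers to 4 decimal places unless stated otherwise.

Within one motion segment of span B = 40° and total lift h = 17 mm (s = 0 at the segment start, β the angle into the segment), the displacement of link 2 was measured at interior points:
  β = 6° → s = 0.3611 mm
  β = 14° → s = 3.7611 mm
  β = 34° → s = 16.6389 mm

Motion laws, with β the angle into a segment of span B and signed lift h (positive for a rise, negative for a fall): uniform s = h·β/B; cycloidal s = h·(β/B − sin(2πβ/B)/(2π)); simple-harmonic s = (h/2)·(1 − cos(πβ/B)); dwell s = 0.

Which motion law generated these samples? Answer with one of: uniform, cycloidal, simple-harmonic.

candidates at β/B = r: uniform s = h·r (linear in β); cycloidal s = h·(r − sin(2πr)/(2π)); simple-harmonic s = (h/2)(1 − cos(πr))
β=6°: printed 0.3611 | uniform 2.5500, cycloidal 0.3611, simple-harmonic 0.9264
β=14°: printed 3.7611 | uniform 5.9500, cycloidal 3.7611, simple-harmonic 4.6411
β=34°: printed 16.6389 | uniform 14.4500, cycloidal 16.6389, simple-harmonic 16.0736
only one law matches every sample → cycloidal

cycloidal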